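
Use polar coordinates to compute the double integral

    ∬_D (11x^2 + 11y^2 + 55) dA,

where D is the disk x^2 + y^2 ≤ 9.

The region D is 0 ≤ r ≤ 3, 0 ≤ θ ≤ 2π in polar coordinates, where x = r cos(θ), y = r sin(θ), and dA = r dr dθ.

Under the substitution, the integrand becomes 11r^2 + 55, so

    ∬_D (11x^2 + 11y^2 + 55) dA = ∫_{0}^{2π} ∫_{0}^{3} (11r^2 + 55) · r dr dθ.

Inner integral (in r): ∫_{0}^{3} (11r^2 + 55) · r dr = 1881/4.

Outer integral (in θ): ∫_{0}^{2π} (1881/4) dθ = 1881π/2.

Therefore ∬_D (11x^2 + 11y^2 + 55) dA = 1881π/2.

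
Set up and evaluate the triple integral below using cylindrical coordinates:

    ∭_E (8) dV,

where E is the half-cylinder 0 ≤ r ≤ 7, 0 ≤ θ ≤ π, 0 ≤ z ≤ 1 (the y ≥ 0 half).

In cylindrical coordinates, x = r cos(θ), y = r sin(θ), z = z, and dV = r dr dθ dz.

The integrand becomes 8, so

    ∭_E (8) dV = ∫_{0}^{π} ∫_{0}^{7} ∫_{0}^{1} (8) · r dz dr dθ.

Inner (z): 8r.
Middle (r from 0 to 7): 196.
Outer (θ): 196π.

Therefore the triple integral equals 196π.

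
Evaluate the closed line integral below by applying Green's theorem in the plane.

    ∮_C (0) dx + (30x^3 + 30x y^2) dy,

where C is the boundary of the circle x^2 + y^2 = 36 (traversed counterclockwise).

Green's theorem converts the closed line integral into a double integral over the enclosed region D:

    ∮_C P dx + Q dy = ∬_D (∂Q/∂x - ∂P/∂y) dA.

Here P = 0, Q = 30x^3 + 30x y^2, so

    ∂Q/∂x = 90x^2 + 30y^2,    ∂P/∂y = 0,
    ∂Q/∂x - ∂P/∂y = 90x^2 + 30y^2.

D is the region x^2 + y^2 ≤ 36. Evaluating the double integral:

In polar coordinates (x = r cos θ, y = r sin θ, dA = r dr dθ) the integrand becomes 30r^2(cos(2θ) + 2), so

    ∬_D (90x^2 + 30y^2) dA = ∫_0^{2π} ∫_0^{6} (30r^2(cos(2θ) + 2)) · r dr dθ.

Inner (r from 0 to 6): 9720cos(2θ) + 19440.
Outer (θ from 0 to 2π): 38880π.

Therefore ∮_C P dx + Q dy = 38880π.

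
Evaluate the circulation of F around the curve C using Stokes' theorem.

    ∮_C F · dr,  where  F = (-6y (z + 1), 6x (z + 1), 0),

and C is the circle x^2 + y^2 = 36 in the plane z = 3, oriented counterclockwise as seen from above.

Let S be the flat disk x^2 + y^2 ≤ 36 in the plane z = 3, with upward unit normal n̂ = ẑ. By Stokes' theorem,

    ∮_C F · dr = ∬_S (∇ × F) · n̂ dS = ∬_D (curl F)_z dA,

where D is the disk x^2 + y^2 ≤ 36.

Compute the curl of F = (-6y (z + 1), 6x (z + 1), 0):
    (∇ × F)_x = ∂F_z/∂y - ∂F_y/∂z = -6x,
    (∇ × F)_y = ∂F_x/∂z - ∂F_z/∂x = -6y,
    (∇ × F)_z = ∂F_y/∂x - ∂F_x/∂y = 12z + 12.

On z = 3, (curl F)_z = 48.

Convert to polar (x = r cos θ, y = r sin θ, dA = r dr dθ); the integrand becomes 48, so

    ∬_D (curl F)_z dA = ∫_0^{2π} ∫_0^{6} (48) · r dr dθ.

Inner (r from 0 to 6): 864.
Outer (θ from 0 to 2π): 1728π.

Therefore ∮_C F · dr = 1728π.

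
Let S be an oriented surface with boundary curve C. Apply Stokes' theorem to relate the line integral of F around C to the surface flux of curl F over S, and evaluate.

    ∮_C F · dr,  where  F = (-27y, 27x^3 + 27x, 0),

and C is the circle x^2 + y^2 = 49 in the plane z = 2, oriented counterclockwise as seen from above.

Let S be the flat disk x^2 + y^2 ≤ 49 in the plane z = 2, with upward unit normal n̂ = ẑ. By Stokes' theorem,

    ∮_C F · dr = ∬_S (∇ × F) · n̂ dS = ∬_D (curl F)_z dA,

where D is the disk x^2 + y^2 ≤ 49.

Compute the curl of F = (-27y, 27x^3 + 27x, 0):
    (∇ × F)_x = ∂F_z/∂y - ∂F_y/∂z = 0,
    (∇ × F)_y = ∂F_x/∂z - ∂F_z/∂x = 0,
    (∇ × F)_z = ∂F_y/∂x - ∂F_x/∂y = 81x^2 + 54.

On z = 2, (curl F)_z = 81x^2 + 54.

Convert to polar (x = r cos θ, y = r sin θ, dA = r dr dθ); the integrand becomes 81r^2cos(θ)^2 + 54, so

    ∬_D (curl F)_z dA = ∫_0^{2π} ∫_0^{7} (81r^2cos(θ)^2 + 54) · r dr dθ.

Inner (r from 0 to 7): 194481cos(θ)^2/4 + 1323.
Outer (θ from 0 to 2π): 205065π/4.

Therefore ∮_C F · dr = 205065π/4.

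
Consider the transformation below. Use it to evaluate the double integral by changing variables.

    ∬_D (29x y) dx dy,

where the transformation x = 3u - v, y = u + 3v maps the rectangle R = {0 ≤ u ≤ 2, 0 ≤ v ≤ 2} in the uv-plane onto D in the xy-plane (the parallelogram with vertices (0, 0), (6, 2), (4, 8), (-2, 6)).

Compute the Jacobian determinant of (x, y) with respect to (u, v):

    ∂(x,y)/∂(u,v) = | 3  -1 | = (3)(3) - (-1)(1) = 10.
                   | 1  3 |

Its absolute value is |J| = 10 (the area scaling factor).

Substituting x = 3u - v, y = u + 3v into the integrand,

    29x y → 87u^2 + 232u v - 87v^2,

so the integral becomes

    ∬_R (87u^2 + 232u v - 87v^2) · |J| du dv = ∫_0^2 ∫_0^2 (870u^2 + 2320u v - 870v^2) dv du.

Inner (v): 1740u^2 + 4640u - 2320.
Outer (u): 9280.

Therefore ∬_D (29x y) dx dy = 9280.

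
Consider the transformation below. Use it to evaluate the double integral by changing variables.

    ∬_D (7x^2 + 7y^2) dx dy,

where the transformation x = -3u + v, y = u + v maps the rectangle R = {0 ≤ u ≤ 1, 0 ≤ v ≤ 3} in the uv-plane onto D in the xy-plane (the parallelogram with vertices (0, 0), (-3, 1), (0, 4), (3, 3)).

Compute the Jacobian determinant of (x, y) with respect to (u, v):

    ∂(x,y)/∂(u,v) = | -3  1 | = (-3)(1) - (1)(1) = -4.
                   | 1  1 |

Its absolute value is |J| = 4 (the area scaling factor).

Substituting x = -3u + v, y = u + v into the integrand,

    7x^2 + 7y^2 → 70u^2 - 28u v + 14v^2,

so the integral becomes

    ∬_R (70u^2 - 28u v + 14v^2) · |J| du dv = ∫_0^1 ∫_0^3 (280u^2 - 112u v + 56v^2) dv du.

Inner (v): 840u^2 - 504u + 504.
Outer (u): 532.

Therefore ∬_D (7x^2 + 7y^2) dx dy = 532.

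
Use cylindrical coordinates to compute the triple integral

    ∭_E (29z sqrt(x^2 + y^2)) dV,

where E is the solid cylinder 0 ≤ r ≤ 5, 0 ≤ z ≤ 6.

In cylindrical coordinates, x = r cos(θ), y = r sin(θ), z = z, and dV = r dr dθ dz.

The integrand becomes 29r z, so

    ∭_E (29z sqrt(x^2 + y^2)) dV = ∫_{0}^{2π} ∫_{0}^{5} ∫_{0}^{6} (29r z) · r dz dr dθ.

Inner (z): 522r^2.
Middle (r from 0 to 5): 21750.
Outer (θ): 43500π.

Therefore the triple integral equals 43500π.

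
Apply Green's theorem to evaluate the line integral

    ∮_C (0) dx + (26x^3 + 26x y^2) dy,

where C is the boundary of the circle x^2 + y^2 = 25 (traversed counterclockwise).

Green's theorem converts the closed line integral into a double integral over the enclosed region D:

    ∮_C P dx + Q dy = ∬_D (∂Q/∂x - ∂P/∂y) dA.

Here P = 0, Q = 26x^3 + 26x y^2, so

    ∂Q/∂x = 78x^2 + 26y^2,    ∂P/∂y = 0,
    ∂Q/∂x - ∂P/∂y = 78x^2 + 26y^2.

D is the region x^2 + y^2 ≤ 25. Evaluating the double integral:

In polar coordinates (x = r cos θ, y = r sin θ, dA = r dr dθ) the integrand becomes 26r^2(cos(2θ) + 2), so

    ∬_D (78x^2 + 26y^2) dA = ∫_0^{2π} ∫_0^{5} (26r^2(cos(2θ) + 2)) · r dr dθ.

Inner (r from 0 to 5): 24375/2 - 8125sin(θ)^2.
Outer (θ from 0 to 2π): 16250π.

Therefore ∮_C P dx + Q dy = 16250π.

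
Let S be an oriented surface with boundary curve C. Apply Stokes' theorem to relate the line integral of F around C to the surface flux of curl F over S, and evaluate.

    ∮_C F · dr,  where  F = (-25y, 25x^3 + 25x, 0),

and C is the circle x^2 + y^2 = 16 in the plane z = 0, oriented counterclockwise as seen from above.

Let S be the flat disk x^2 + y^2 ≤ 16 in the plane z = 0, with upward unit normal n̂ = ẑ. By Stokes' theorem,

    ∮_C F · dr = ∬_S (∇ × F) · n̂ dS = ∬_D (curl F)_z dA,

where D is the disk x^2 + y^2 ≤ 16.

Compute the curl of F = (-25y, 25x^3 + 25x, 0):
    (∇ × F)_x = ∂F_z/∂y - ∂F_y/∂z = 0,
    (∇ × F)_y = ∂F_x/∂z - ∂F_z/∂x = 0,
    (∇ × F)_z = ∂F_y/∂x - ∂F_x/∂y = 75x^2 + 50.

On z = 0, (curl F)_z = 75x^2 + 50.

Convert to polar (x = r cos θ, y = r sin θ, dA = r dr dθ); the integrand becomes 75r^2cos(θ)^2 + 50, so

    ∬_D (curl F)_z dA = ∫_0^{2π} ∫_0^{4} (75r^2cos(θ)^2 + 50) · r dr dθ.

Inner (r from 0 to 4): 4800cos(θ)^2 + 400.
Outer (θ from 0 to 2π): 5600π.

Therefore ∮_C F · dr = 5600π.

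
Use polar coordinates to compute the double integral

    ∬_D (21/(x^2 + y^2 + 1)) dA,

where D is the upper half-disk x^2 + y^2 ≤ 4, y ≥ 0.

The region D is 0 ≤ r ≤ 2, 0 ≤ θ ≤ π in polar coordinates, where x = r cos(θ), y = r sin(θ), and dA = r dr dθ.

Under the substitution, the integrand becomes 21/(r^2 + 1), so

    ∬_D (21/(x^2 + y^2 + 1)) dA = ∫_{0}^{π} ∫_{0}^{2} (21/(r^2 + 1)) · r dr dθ.

Inner integral (in r): ∫_{0}^{2} (21/(r^2 + 1)) · r dr = 21log(5)/2.

Outer integral (in θ): ∫_{0}^{π} (21log(5)/2) dθ = 21π log(5)/2.

Therefore ∬_D (21/(x^2 + y^2 + 1)) dA = 21π log(5)/2.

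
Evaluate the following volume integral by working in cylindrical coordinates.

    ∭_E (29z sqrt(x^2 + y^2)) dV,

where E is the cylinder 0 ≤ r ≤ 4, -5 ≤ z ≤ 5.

In cylindrical coordinates, x = r cos(θ), y = r sin(θ), z = z, and dV = r dr dθ dz.

The integrand becomes 29r z, so

    ∭_E (29z sqrt(x^2 + y^2)) dV = ∫_{0}^{2π} ∫_{0}^{4} ∫_{-5}^{5} (29r z) · r dz dr dθ.

Inner (z): 0.
Middle (r from 0 to 4): 0.
Outer (θ): 0.

Therefore the triple integral equals 0.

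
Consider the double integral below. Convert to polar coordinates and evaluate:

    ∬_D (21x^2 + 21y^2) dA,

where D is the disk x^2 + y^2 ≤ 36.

The region D is 0 ≤ r ≤ 6, 0 ≤ θ ≤ 2π in polar coordinates, where x = r cos(θ), y = r sin(θ), and dA = r dr dθ.

Under the substitution, the integrand becomes 21r^2, so

    ∬_D (21x^2 + 21y^2) dA = ∫_{0}^{2π} ∫_{0}^{6} (21r^2) · r dr dθ.

Inner integral (in r): ∫_{0}^{6} (21r^2) · r dr = 6804.

Outer integral (in θ): ∫_{0}^{2π} (6804) dθ = 13608π.

Therefore ∬_D (21x^2 + 21y^2) dA = 13608π.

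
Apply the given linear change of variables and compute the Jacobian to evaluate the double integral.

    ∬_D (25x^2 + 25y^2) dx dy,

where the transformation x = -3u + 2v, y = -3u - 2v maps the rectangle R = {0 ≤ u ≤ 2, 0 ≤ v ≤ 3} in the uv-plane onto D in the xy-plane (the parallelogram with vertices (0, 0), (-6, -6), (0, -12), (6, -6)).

Compute the Jacobian determinant of (x, y) with respect to (u, v):

    ∂(x,y)/∂(u,v) = | -3  2 | = (-3)(-2) - (2)(-3) = 12.
                   | -3  -2 |

Its absolute value is |J| = 12 (the area scaling factor).

Substituting x = -3u + 2v, y = -3u - 2v into the integrand,

    25x^2 + 25y^2 → 450u^2 + 200v^2,

so the integral becomes

    ∬_R (450u^2 + 200v^2) · |J| du dv = ∫_0^2 ∫_0^3 (5400u^2 + 2400v^2) dv du.

Inner (v): 16200u^2 + 21600.
Outer (u): 86400.

Therefore ∬_D (25x^2 + 25y^2) dx dy = 86400.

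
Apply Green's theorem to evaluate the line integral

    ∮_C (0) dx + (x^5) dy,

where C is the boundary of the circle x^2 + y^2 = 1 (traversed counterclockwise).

Green's theorem converts the closed line integral into a double integral over the enclosed region D:

    ∮_C P dx + Q dy = ∬_D (∂Q/∂x - ∂P/∂y) dA.

Here P = 0, Q = x^5, so

    ∂Q/∂x = 5x^4,    ∂P/∂y = 0,
    ∂Q/∂x - ∂P/∂y = 5x^4.

D is the region x^2 + y^2 ≤ 1. Evaluating the double integral:

In polar coordinates (x = r cos θ, y = r sin θ, dA = r dr dθ) the integrand becomes 5r^4cos(θ)^4, so

    ∬_D (5x^4) dA = ∫_0^{2π} ∫_0^{1} (5r^4cos(θ)^4) · r dr dθ.

Inner (r from 0 to 1): 5cos(θ)^4/6.
Outer (θ from 0 to 2π): 5π/8.

Therefore ∮_C P dx + Q dy = 5π/8.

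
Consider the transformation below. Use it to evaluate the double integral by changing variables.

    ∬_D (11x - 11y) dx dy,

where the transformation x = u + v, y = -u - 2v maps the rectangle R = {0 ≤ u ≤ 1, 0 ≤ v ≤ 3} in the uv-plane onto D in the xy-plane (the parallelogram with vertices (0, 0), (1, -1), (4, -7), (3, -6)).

Compute the Jacobian determinant of (x, y) with respect to (u, v):

    ∂(x,y)/∂(u,v) = | 1  1 | = (1)(-2) - (1)(-1) = -1.
                   | -1  -2 |

Its absolute value is |J| = 1 (the area scaling factor).

Substituting x = u + v, y = -u - 2v into the integrand,

    11x - 11y → 22u + 33v,

so the integral becomes

    ∬_R (22u + 33v) · |J| du dv = ∫_0^1 ∫_0^3 (22u + 33v) dv du.

Inner (v): 66u + 297/2.
Outer (u): 363/2.

Therefore ∬_D (11x - 11y) dx dy = 363/2.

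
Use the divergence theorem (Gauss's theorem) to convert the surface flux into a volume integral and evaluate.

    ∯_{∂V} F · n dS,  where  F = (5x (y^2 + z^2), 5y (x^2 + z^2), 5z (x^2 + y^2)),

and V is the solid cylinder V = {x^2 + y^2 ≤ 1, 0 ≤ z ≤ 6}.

By the divergence theorem,

    ∯_{∂V} F · n dS = ∭_V (∇ · F) dV.

Compute the divergence:
    ∇ · F = ∂F_x/∂x + ∂F_y/∂y + ∂F_z/∂z = 5y^2 + 5z^2 + 5x^2 + 5z^2 + 5x^2 + 5y^2 = 10x^2 + 10y^2 + 10z^2.

In cylindrical coordinates, x = r cos(θ), y = r sin(θ), z = z, dV = r dr dθ dz, with 0 ≤ r ≤ 1, 0 ≤ θ ≤ 2π, 0 ≤ z ≤ 6.

The integrand, after substitution and multiplying by the volume element, becomes (10r^2 + 10z^2) · r, so

    ∭_V (∇·F) dV = ∫_0^{2π} ∫_0^{1} ∫_0^{6} (10r^2 + 10z^2) · r dz dr dθ.

Inner (z from 0 to 6): 60r (r^2 + 12).
Middle (r from 0 to 1): 375.
Outer (θ from 0 to 2π): 750π.

Therefore ∯_{∂V} F · n dS = 750π.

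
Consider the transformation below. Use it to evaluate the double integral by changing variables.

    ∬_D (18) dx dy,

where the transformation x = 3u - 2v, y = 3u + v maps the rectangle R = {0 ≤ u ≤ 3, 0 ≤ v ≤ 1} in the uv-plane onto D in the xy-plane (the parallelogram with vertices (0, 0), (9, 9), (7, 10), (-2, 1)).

Compute the Jacobian determinant of (x, y) with respect to (u, v):

    ∂(x,y)/∂(u,v) = | 3  -2 | = (3)(1) - (-2)(3) = 9.
                   | 3  1 |

Its absolute value is |J| = 9 (the area scaling factor).

Substituting x = 3u - 2v, y = 3u + v into the integrand,

    18 → 18,

so the integral becomes

    ∬_R (18) · |J| du dv = ∫_0^3 ∫_0^1 (162) dv du.

Inner (v): 162.
Outer (u): 486.

Therefore ∬_D (18) dx dy = 486.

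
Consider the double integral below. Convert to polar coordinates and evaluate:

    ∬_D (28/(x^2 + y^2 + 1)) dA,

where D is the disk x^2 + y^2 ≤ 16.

The region D is 0 ≤ r ≤ 4, 0 ≤ θ ≤ 2π in polar coordinates, where x = r cos(θ), y = r sin(θ), and dA = r dr dθ.

Under the substitution, the integrand becomes 28/(r^2 + 1), so

    ∬_D (28/(x^2 + y^2 + 1)) dA = ∫_{0}^{2π} ∫_{0}^{4} (28/(r^2 + 1)) · r dr dθ.

Inner integral (in r): ∫_{0}^{4} (28/(r^2 + 1)) · r dr = log(168377826559400929).

Outer integral (in θ): ∫_{0}^{2π} (log(168377826559400929)) dθ = 28π log(17).

Therefore ∬_D (28/(x^2 + y^2 + 1)) dA = 28π log(17).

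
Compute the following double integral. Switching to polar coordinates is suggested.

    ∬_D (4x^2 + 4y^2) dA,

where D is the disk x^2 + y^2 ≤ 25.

The region D is 0 ≤ r ≤ 5, 0 ≤ θ ≤ 2π in polar coordinates, where x = r cos(θ), y = r sin(θ), and dA = r dr dθ.

Under the substitution, the integrand becomes 4r^2, so

    ∬_D (4x^2 + 4y^2) dA = ∫_{0}^{2π} ∫_{0}^{5} (4r^2) · r dr dθ.

Inner integral (in r): ∫_{0}^{5} (4r^2) · r dr = 625.

Outer integral (in θ): ∫_{0}^{2π} (625) dθ = 1250π.

Therefore ∬_D (4x^2 + 4y^2) dA = 1250π.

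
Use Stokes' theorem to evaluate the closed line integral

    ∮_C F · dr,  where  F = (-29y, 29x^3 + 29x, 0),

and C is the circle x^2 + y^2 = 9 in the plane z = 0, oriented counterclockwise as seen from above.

Let S be the flat disk x^2 + y^2 ≤ 9 in the plane z = 0, with upward unit normal n̂ = ẑ. By Stokes' theorem,

    ∮_C F · dr = ∬_S (∇ × F) · n̂ dS = ∬_D (curl F)_z dA,

where D is the disk x^2 + y^2 ≤ 9.

Compute the curl of F = (-29y, 29x^3 + 29x, 0):
    (∇ × F)_x = ∂F_z/∂y - ∂F_y/∂z = 0,
    (∇ × F)_y = ∂F_x/∂z - ∂F_z/∂x = 0,
    (∇ × F)_z = ∂F_y/∂x - ∂F_x/∂y = 87x^2 + 58.

On z = 0, (curl F)_z = 87x^2 + 58.

Convert to polar (x = r cos θ, y = r sin θ, dA = r dr dθ); the integrand becomes 87r^2cos(θ)^2 + 58, so

    ∬_D (curl F)_z dA = ∫_0^{2π} ∫_0^{3} (87r^2cos(θ)^2 + 58) · r dr dθ.

Inner (r from 0 to 3): 7047cos(θ)^2/4 + 261.
Outer (θ from 0 to 2π): 9135π/4.

Therefore ∮_C F · dr = 9135π/4.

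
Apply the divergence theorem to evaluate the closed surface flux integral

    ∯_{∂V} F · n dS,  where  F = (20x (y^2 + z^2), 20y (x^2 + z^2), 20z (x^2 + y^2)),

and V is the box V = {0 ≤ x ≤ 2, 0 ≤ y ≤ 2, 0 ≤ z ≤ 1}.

By the divergence theorem,

    ∯_{∂V} F · n dS = ∭_V (∇ · F) dV.

Compute the divergence:
    ∇ · F = ∂F_x/∂x + ∂F_y/∂y + ∂F_z/∂z = 20y^2 + 20z^2 + 20x^2 + 20z^2 + 20x^2 + 20y^2 = 40x^2 + 40y^2 + 40z^2.

V is a rectangular box, so dV = dx dy dz with 0 ≤ x ≤ 2, 0 ≤ y ≤ 2, 0 ≤ z ≤ 1.

Integrate (40x^2 + 40y^2 + 40z^2) over V as an iterated integral:

    ∭_V (∇·F) dV = ∫_0^{2} ∫_0^{2} ∫_0^{1} (40x^2 + 40y^2 + 40z^2) dz dy dx.

Inner (z from 0 to 1): 40x^2 + 40y^2 + 40/3.
Middle (y from 0 to 2): 80x^2 + 400/3.
Outer (x from 0 to 2): 480.

Therefore ∯_{∂V} F · n dS = 480.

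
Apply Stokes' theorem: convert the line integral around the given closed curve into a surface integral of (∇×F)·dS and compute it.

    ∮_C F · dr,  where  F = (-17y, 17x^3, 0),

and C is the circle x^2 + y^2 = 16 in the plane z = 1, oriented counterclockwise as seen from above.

Let S be the flat disk x^2 + y^2 ≤ 16 in the plane z = 1, with upward unit normal n̂ = ẑ. By Stokes' theorem,

    ∮_C F · dr = ∬_S (∇ × F) · n̂ dS = ∬_D (curl F)_z dA,

where D is the disk x^2 + y^2 ≤ 16.

Compute the curl of F = (-17y, 17x^3, 0):
    (∇ × F)_x = ∂F_z/∂y - ∂F_y/∂z = 0,
    (∇ × F)_y = ∂F_x/∂z - ∂F_z/∂x = 0,
    (∇ × F)_z = ∂F_y/∂x - ∂F_x/∂y = 51x^2 + 17.

On z = 1, (curl F)_z = 51x^2 + 17.

Convert to polar (x = r cos θ, y = r sin θ, dA = r dr dθ); the integrand becomes 51r^2cos(θ)^2 + 17, so

    ∬_D (curl F)_z dA = ∫_0^{2π} ∫_0^{4} (51r^2cos(θ)^2 + 17) · r dr dθ.

Inner (r from 0 to 4): 3264cos(θ)^2 + 136.
Outer (θ from 0 to 2π): 3536π.

Therefore ∮_C F · dr = 3536π.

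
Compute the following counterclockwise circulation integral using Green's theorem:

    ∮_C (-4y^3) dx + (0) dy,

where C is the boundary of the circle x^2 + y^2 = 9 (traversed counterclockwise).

Green's theorem converts the closed line integral into a double integral over the enclosed region D:

    ∮_C P dx + Q dy = ∬_D (∂Q/∂x - ∂P/∂y) dA.

Here P = -4y^3, Q = 0, so

    ∂Q/∂x = 0,    ∂P/∂y = -12y^2,
    ∂Q/∂x - ∂P/∂y = 12y^2.

D is the region x^2 + y^2 ≤ 9. Evaluating the double integral:

In polar coordinates (x = r cos θ, y = r sin θ, dA = r dr dθ) the integrand becomes 12r^2sin(θ)^2, so

    ∬_D (12y^2) dA = ∫_0^{2π} ∫_0^{3} (12r^2sin(θ)^2) · r dr dθ.

Inner (r from 0 to 3): 243sin(θ)^2.
Outer (θ from 0 to 2π): 243π.

Therefore ∮_C P dx + Q dy = 243π.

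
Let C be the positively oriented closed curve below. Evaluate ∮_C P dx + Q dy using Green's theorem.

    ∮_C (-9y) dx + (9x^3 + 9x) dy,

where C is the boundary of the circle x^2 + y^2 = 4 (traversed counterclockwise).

Green's theorem converts the closed line integral into a double integral over the enclosed region D:

    ∮_C P dx + Q dy = ∬_D (∂Q/∂x - ∂P/∂y) dA.

Here P = -9y, Q = 9x^3 + 9x, so

    ∂Q/∂x = 27x^2 + 9,    ∂P/∂y = -9,
    ∂Q/∂x - ∂P/∂y = 27x^2 + 18.

D is the region x^2 + y^2 ≤ 4. Evaluating the double integral:

In polar coordinates (x = r cos θ, y = r sin θ, dA = r dr dθ) the integrand becomes 27r^2cos(θ)^2 + 18, so

    ∬_D (27x^2 + 18) dA = ∫_0^{2π} ∫_0^{2} (27r^2cos(θ)^2 + 18) · r dr dθ.

Inner (r from 0 to 2): 108cos(θ)^2 + 36.
Outer (θ from 0 to 2π): 180π.

Therefore ∮_C P dx + Q dy = 180π.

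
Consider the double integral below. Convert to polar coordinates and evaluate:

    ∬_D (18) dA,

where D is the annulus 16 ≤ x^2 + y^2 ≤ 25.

The region D is 4 ≤ r ≤ 5, 0 ≤ θ ≤ 2π in polar coordinates, where x = r cos(θ), y = r sin(θ), and dA = r dr dθ.

Under the substitution, the integrand becomes 18, so

    ∬_D (18) dA = ∫_{0}^{2π} ∫_{4}^{5} (18) · r dr dθ.

Inner integral (in r): ∫_{4}^{5} (18) · r dr = 81.

Outer integral (in θ): ∫_{0}^{2π} (81) dθ = 162π.

Therefore ∬_D (18) dA = 162π.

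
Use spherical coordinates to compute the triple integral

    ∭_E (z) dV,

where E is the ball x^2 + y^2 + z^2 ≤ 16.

In spherical coordinates, x = ρ sin(φ) cos(θ), y = ρ sin(φ) sin(θ), z = ρ cos(φ), and dV = ρ^2 sin(φ) dρ dφ dθ.

The integrand becomes ρ cos(φ), so

    ∭_E (z) dV = ∫_{0}^{2π} ∫_{0}^{π} ∫_{0}^{4} (ρ cos(φ)) · ρ^2 sin(φ) dρ dφ dθ.

Inner (ρ): 32sin(2φ).
Middle (φ): 0.
Outer (θ): 0.

Therefore the triple integral equals 0.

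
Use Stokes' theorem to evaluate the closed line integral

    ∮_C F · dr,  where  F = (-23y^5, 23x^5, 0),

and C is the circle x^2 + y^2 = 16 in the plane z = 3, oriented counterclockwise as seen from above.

Let S be the flat disk x^2 + y^2 ≤ 16 in the plane z = 3, with upward unit normal n̂ = ẑ. By Stokes' theorem,

    ∮_C F · dr = ∬_S (∇ × F) · n̂ dS = ∬_D (curl F)_z dA,

where D is the disk x^2 + y^2 ≤ 16.

Compute the curl of F = (-23y^5, 23x^5, 0):
    (∇ × F)_x = ∂F_z/∂y - ∂F_y/∂z = 0,
    (∇ × F)_y = ∂F_x/∂z - ∂F_z/∂x = 0,
    (∇ × F)_z = ∂F_y/∂x - ∂F_x/∂y = 115x^4 + 115y^4.

On z = 3, (curl F)_z = 115x^4 + 115y^4.

Convert to polar (x = r cos θ, y = r sin θ, dA = r dr dθ); the integrand becomes 115r^4(sin(θ)^4 + cos(θ)^4), so

    ∬_D (curl F)_z dA = ∫_0^{2π} ∫_0^{4} (115r^4(sin(θ)^4 + cos(θ)^4)) · r dr dθ.

Inner (r from 0 to 4): 235520sin(θ)^4/3 + 235520cos(θ)^4/3.
Outer (θ from 0 to 2π): 117760π.

Therefore ∮_C F · dr = 117760π.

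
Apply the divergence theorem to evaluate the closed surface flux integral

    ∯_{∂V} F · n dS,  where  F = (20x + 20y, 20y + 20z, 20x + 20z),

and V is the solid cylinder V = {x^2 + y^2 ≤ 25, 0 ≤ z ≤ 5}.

By the divergence theorem,

    ∯_{∂V} F · n dS = ∭_V (∇ · F) dV.

Compute the divergence:
    ∇ · F = ∂F_x/∂x + ∂F_y/∂y + ∂F_z/∂z = 20 + 20 + 20 = 60.

In cylindrical coordinates, x = r cos(θ), y = r sin(θ), z = z, dV = r dr dθ dz, with 0 ≤ r ≤ 5, 0 ≤ θ ≤ 2π, 0 ≤ z ≤ 5.

The integrand, after substitution and multiplying by the volume element, becomes (60) · r, so

    ∭_V (∇·F) dV = ∫_0^{2π} ∫_0^{5} ∫_0^{5} (60) · r dz dr dθ.

Inner (z from 0 to 5): 300r.
Middle (r from 0 to 5): 3750.
Outer (θ from 0 to 2π): 7500π.

Therefore ∯_{∂V} F · n dS = 7500π.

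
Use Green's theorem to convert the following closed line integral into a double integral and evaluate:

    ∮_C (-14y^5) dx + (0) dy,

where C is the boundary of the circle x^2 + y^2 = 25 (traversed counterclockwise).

Green's theorem converts the closed line integral into a double integral over the enclosed region D:

    ∮_C P dx + Q dy = ∬_D (∂Q/∂x - ∂P/∂y) dA.

Here P = -14y^5, Q = 0, so

    ∂Q/∂x = 0,    ∂P/∂y = -70y^4,
    ∂Q/∂x - ∂P/∂y = 70y^4.

D is the region x^2 + y^2 ≤ 25. Evaluating the double integral:

In polar coordinates (x = r cos θ, y = r sin θ, dA = r dr dθ) the integrand becomes 70r^4sin(θ)^4, so

    ∬_D (70y^4) dA = ∫_0^{2π} ∫_0^{5} (70r^4sin(θ)^4) · r dr dθ.

Inner (r from 0 to 5): 546875sin(θ)^4/3.
Outer (θ from 0 to 2π): 546875π/4.

Therefore ∮_C P dx + Q dy = 546875π/4.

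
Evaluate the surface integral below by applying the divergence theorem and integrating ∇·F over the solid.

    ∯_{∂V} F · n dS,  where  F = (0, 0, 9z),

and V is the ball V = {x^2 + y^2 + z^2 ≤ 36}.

By the divergence theorem,

    ∯_{∂V} F · n dS = ∭_V (∇ · F) dV.

Compute the divergence:
    ∇ · F = ∂F_x/∂x + ∂F_y/∂y + ∂F_z/∂z = 0 + 0 + 9 = 9.

In spherical coordinates, x = ρ sin(φ) cos(θ), y = ρ sin(φ) sin(θ), z = ρ cos(φ), dV = ρ^2 sin(φ) dρ dφ dθ, with 0 ≤ ρ ≤ 6, 0 ≤ φ ≤ π, 0 ≤ θ ≤ 2π.

The integrand, after substitution and multiplying by the volume element, becomes (9) · ρ^2 sin(φ), so

    ∭_V (∇·F) dV = ∫_0^{2π} ∫_0^{π} ∫_0^{6} (9) · ρ^2 sin(φ) dρ dφ dθ.

Inner (ρ from 0 to 6): 648sin(φ).
Middle (φ from 0 to π): 1296.
Outer (θ from 0 to 2π): 2592π.

Therefore ∯_{∂V} F · n dS = 2592π.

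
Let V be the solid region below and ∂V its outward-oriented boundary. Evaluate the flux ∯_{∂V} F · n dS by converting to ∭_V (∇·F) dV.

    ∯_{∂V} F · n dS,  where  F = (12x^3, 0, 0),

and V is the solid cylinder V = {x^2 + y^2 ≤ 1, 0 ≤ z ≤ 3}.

By the divergence theorem,

    ∯_{∂V} F · n dS = ∭_V (∇ · F) dV.

Compute the divergence:
    ∇ · F = ∂F_x/∂x + ∂F_y/∂y + ∂F_z/∂z = 36x^2 + 0 + 0 = 36x^2.

In cylindrical coordinates, x = r cos(θ), y = r sin(θ), z = z, dV = r dr dθ dz, with 0 ≤ r ≤ 1, 0 ≤ θ ≤ 2π, 0 ≤ z ≤ 3.

The integrand, after substitution and multiplying by the volume element, becomes (36r^2cos(θ)^2) · r, so

    ∭_V (∇·F) dV = ∫_0^{2π} ∫_0^{1} ∫_0^{3} (36r^2cos(θ)^2) · r dz dr dθ.

Inner (z from 0 to 3): 108r^3cos(θ)^2.
Middle (r from 0 to 1): 27cos(θ)^2.
Outer (θ from 0 to 2π): 27π.

Therefore ∯_{∂V} F · n dS = 27π.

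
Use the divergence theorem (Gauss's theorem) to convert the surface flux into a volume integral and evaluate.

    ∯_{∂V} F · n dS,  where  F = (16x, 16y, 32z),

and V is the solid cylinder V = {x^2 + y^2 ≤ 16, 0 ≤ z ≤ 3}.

By the divergence theorem,

    ∯_{∂V} F · n dS = ∭_V (∇ · F) dV.

Compute the divergence:
    ∇ · F = ∂F_x/∂x + ∂F_y/∂y + ∂F_z/∂z = 16 + 16 + 32 = 64.

In cylindrical coordinates, x = r cos(θ), y = r sin(θ), z = z, dV = r dr dθ dz, with 0 ≤ r ≤ 4, 0 ≤ θ ≤ 2π, 0 ≤ z ≤ 3.

The integrand, after substitution and multiplying by the volume element, becomes (64) · r, so

    ∭_V (∇·F) dV = ∫_0^{2π} ∫_0^{4} ∫_0^{3} (64) · r dz dr dθ.

Inner (z from 0 to 3): 192r.
Middle (r from 0 to 4): 1536.
Outer (θ from 0 to 2π): 3072π.

Therefore ∯_{∂V} F · n dS = 3072π.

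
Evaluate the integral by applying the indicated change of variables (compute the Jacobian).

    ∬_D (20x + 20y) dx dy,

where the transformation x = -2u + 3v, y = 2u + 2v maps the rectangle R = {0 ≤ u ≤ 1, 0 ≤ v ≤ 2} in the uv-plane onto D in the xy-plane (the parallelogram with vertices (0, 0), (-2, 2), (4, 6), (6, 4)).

Compute the Jacobian determinant of (x, y) with respect to (u, v):

    ∂(x,y)/∂(u,v) = | -2  3 | = (-2)(2) - (3)(2) = -10.
                   | 2  2 |

Its absolute value is |J| = 10 (the area scaling factor).

Substituting x = -2u + 3v, y = 2u + 2v into the integrand,

    20x + 20y → 100v,

so the integral becomes

    ∬_R (100v) · |J| du dv = ∫_0^1 ∫_0^2 (1000v) dv du.

Inner (v): 2000.
Outer (u): 2000.

Therefore ∬_D (20x + 20y) dx dy = 2000.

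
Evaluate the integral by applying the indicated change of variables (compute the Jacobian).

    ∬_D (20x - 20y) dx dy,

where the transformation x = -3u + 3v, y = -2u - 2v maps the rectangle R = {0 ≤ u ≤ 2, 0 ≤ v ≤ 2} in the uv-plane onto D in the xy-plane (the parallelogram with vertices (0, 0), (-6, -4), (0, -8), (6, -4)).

Compute the Jacobian determinant of (x, y) with respect to (u, v):

    ∂(x,y)/∂(u,v) = | -3  3 | = (-3)(-2) - (3)(-2) = 12.
                   | -2  -2 |

Its absolute value is |J| = 12 (the area scaling factor).

Substituting x = -3u + 3v, y = -2u - 2v into the integrand,

    20x - 20y → -20u + 100v,

so the integral becomes

    ∬_R (-20u + 100v) · |J| du dv = ∫_0^2 ∫_0^2 (-240u + 1200v) dv du.

Inner (v): 2400 - 480u.
Outer (u): 3840.

Therefore ∬_D (20x - 20y) dx dy = 3840.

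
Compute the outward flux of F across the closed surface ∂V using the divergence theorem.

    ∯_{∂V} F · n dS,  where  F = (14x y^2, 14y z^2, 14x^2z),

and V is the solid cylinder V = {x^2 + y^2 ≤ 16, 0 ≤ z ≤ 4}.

By the divergence theorem,

    ∯_{∂V} F · n dS = ∭_V (∇ · F) dV.

Compute the divergence:
    ∇ · F = ∂F_x/∂x + ∂F_y/∂y + ∂F_z/∂z = 14y^2 + 14z^2 + 14x^2 = 14x^2 + 14y^2 + 14z^2.

In cylindrical coordinates, x = r cos(θ), y = r sin(θ), z = z, dV = r dr dθ dz, with 0 ≤ r ≤ 4, 0 ≤ θ ≤ 2π, 0 ≤ z ≤ 4.

The integrand, after substitution and multiplying by the volume element, becomes (14r^2 + 14z^2) · r, so

    ∭_V (∇·F) dV = ∫_0^{2π} ∫_0^{4} ∫_0^{4} (14r^2 + 14z^2) · r dz dr dθ.

Inner (z from 0 to 4): 56r (r^2 + 16/3).
Middle (r from 0 to 4): 17920/3.
Outer (θ from 0 to 2π): 35840π/3.

Therefore ∯_{∂V} F · n dS = 35840π/3.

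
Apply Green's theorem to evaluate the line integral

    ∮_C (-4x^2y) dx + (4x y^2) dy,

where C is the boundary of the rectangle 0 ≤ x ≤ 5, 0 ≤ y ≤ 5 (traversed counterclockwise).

Green's theorem converts the closed line integral into a double integral over the enclosed region D:

    ∮_C P dx + Q dy = ∬_D (∂Q/∂x - ∂P/∂y) dA.

Here P = -4x^2y, Q = 4x y^2, so

    ∂Q/∂x = 4y^2,    ∂P/∂y = -4x^2,
    ∂Q/∂x - ∂P/∂y = 4x^2 + 4y^2.

D is the region 0 ≤ x ≤ 5, 0 ≤ y ≤ 5. Evaluating the double integral:

    ∬_D (4x^2 + 4y^2) dA = ∫_0^{5} ∫_0^{5} (4x^2 + 4y^2) dy dx.

Inner (y from 0 to 5): 20x^2 + 500/3.
Outer (x from 0 to 5): 5000/3.

Therefore ∮_C P dx + Q dy = 5000/3.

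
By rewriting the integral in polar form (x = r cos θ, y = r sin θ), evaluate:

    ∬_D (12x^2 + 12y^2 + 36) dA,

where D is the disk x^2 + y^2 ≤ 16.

The region D is 0 ≤ r ≤ 4, 0 ≤ θ ≤ 2π in polar coordinates, where x = r cos(θ), y = r sin(θ), and dA = r dr dθ.

Under the substitution, the integrand becomes 12r^2 + 36, so

    ∬_D (12x^2 + 12y^2 + 36) dA = ∫_{0}^{2π} ∫_{0}^{4} (12r^2 + 36) · r dr dθ.

Inner integral (in r): ∫_{0}^{4} (12r^2 + 36) · r dr = 1056.

Outer integral (in θ): ∫_{0}^{2π} (1056) dθ = 2112π.

Therefore ∬_D (12x^2 + 12y^2 + 36) dA = 2112π.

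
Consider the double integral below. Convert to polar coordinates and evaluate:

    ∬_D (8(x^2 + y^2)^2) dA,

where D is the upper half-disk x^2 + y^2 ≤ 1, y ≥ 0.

The region D is 0 ≤ r ≤ 1, 0 ≤ θ ≤ π in polar coordinates, where x = r cos(θ), y = r sin(θ), and dA = r dr dθ.

Under the substitution, the integrand becomes 8r^4, so

    ∬_D (8(x^2 + y^2)^2) dA = ∫_{0}^{π} ∫_{0}^{1} (8r^4) · r dr dθ.

Inner integral (in r): ∫_{0}^{1} (8r^4) · r dr = 4/3.

Outer integral (in θ): ∫_{0}^{π} (4/3) dθ = 4π/3.

Therefore ∬_D (8(x^2 + y^2)^2) dA = 4π/3.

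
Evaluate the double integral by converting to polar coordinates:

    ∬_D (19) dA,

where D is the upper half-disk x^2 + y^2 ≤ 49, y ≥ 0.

The region D is 0 ≤ r ≤ 7, 0 ≤ θ ≤ π in polar coordinates, where x = r cos(θ), y = r sin(θ), and dA = r dr dθ.

Under the substitution, the integrand becomes 19, so

    ∬_D (19) dA = ∫_{0}^{π} ∫_{0}^{7} (19) · r dr dθ.

Inner integral (in r): ∫_{0}^{7} (19) · r dr = 931/2.

Outer integral (in θ): ∫_{0}^{π} (931/2) dθ = 931π/2.

Therefore ∬_D (19) dA = 931π/2.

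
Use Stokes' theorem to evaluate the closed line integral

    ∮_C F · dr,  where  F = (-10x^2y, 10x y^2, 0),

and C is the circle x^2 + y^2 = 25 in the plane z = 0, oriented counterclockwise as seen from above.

Let S be the flat disk x^2 + y^2 ≤ 25 in the plane z = 0, with upward unit normal n̂ = ẑ. By Stokes' theorem,

    ∮_C F · dr = ∬_S (∇ × F) · n̂ dS = ∬_D (curl F)_z dA,

where D is the disk x^2 + y^2 ≤ 25.

Compute the curl of F = (-10x^2y, 10x y^2, 0):
    (∇ × F)_x = ∂F_z/∂y - ∂F_y/∂z = 0,
    (∇ × F)_y = ∂F_x/∂z - ∂F_z/∂x = 0,
    (∇ × F)_z = ∂F_y/∂x - ∂F_x/∂y = 10x^2 + 10y^2.

On z = 0, (curl F)_z = 10x^2 + 10y^2.

Convert to polar (x = r cos θ, y = r sin θ, dA = r dr dθ); the integrand becomes 10r^2, so

    ∬_D (curl F)_z dA = ∫_0^{2π} ∫_0^{5} (10r^2) · r dr dθ.

Inner (r from 0 to 5): 3125/2.
Outer (θ from 0 to 2π): 3125π.

Therefore ∮_C F · dr = 3125π.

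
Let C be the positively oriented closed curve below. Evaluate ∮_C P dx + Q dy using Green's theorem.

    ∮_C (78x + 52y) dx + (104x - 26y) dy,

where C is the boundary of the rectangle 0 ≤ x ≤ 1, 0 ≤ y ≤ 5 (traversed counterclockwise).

Green's theorem converts the closed line integral into a double integral over the enclosed region D:

    ∮_C P dx + Q dy = ∬_D (∂Q/∂x - ∂P/∂y) dA.

Here P = 78x + 52y, Q = 104x - 26y, so

    ∂Q/∂x = 104,    ∂P/∂y = 52,
    ∂Q/∂x - ∂P/∂y = 52.

D is the region 0 ≤ x ≤ 1, 0 ≤ y ≤ 5. Evaluating the double integral:

    ∬_D (52) dA = ∫_0^{1} ∫_0^{5} (52) dy dx.

Inner (y from 0 to 5): 260.
Outer (x from 0 to 1): 260.

Therefore ∮_C P dx + Q dy = 260.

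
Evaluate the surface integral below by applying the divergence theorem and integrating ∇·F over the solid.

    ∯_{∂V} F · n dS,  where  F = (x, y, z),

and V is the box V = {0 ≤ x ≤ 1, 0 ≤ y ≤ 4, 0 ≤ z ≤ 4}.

By the divergence theorem,

    ∯_{∂V} F · n dS = ∭_V (∇ · F) dV.

Compute the divergence:
    ∇ · F = ∂F_x/∂x + ∂F_y/∂y + ∂F_z/∂z = 1 + 1 + 1 = 3.

V is a rectangular box, so dV = dx dy dz with 0 ≤ x ≤ 1, 0 ≤ y ≤ 4, 0 ≤ z ≤ 4.

Integrate (3) over V as an iterated integral:

    ∭_V (∇·F) dV = ∫_0^{1} ∫_0^{4} ∫_0^{4} (3) dz dy dx.

Inner (z from 0 to 4): 12.
Middle (y from 0 to 4): 48.
Outer (x from 0 to 1): 48.

Therefore ∯_{∂V} F · n dS = 48.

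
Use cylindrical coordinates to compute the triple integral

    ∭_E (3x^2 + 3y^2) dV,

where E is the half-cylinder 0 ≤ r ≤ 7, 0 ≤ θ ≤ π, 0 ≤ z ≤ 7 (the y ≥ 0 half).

In cylindrical coordinates, x = r cos(θ), y = r sin(θ), z = z, and dV = r dr dθ dz.

The integrand becomes 3r^2, so

    ∭_E (3x^2 + 3y^2) dV = ∫_{0}^{π} ∫_{0}^{7} ∫_{0}^{7} (3r^2) · r dz dr dθ.

Inner (z): 21r^3.
Middle (r from 0 to 7): 50421/4.
Outer (θ): 50421π/4.

Therefore the triple integral equals 50421π/4.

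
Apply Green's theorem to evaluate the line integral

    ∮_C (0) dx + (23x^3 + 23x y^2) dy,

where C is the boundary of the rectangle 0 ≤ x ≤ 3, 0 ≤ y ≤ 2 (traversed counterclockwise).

Green's theorem converts the closed line integral into a double integral over the enclosed region D:

    ∮_C P dx + Q dy = ∬_D (∂Q/∂x - ∂P/∂y) dA.

Here P = 0, Q = 23x^3 + 23x y^2, so

    ∂Q/∂x = 69x^2 + 23y^2,    ∂P/∂y = 0,
    ∂Q/∂x - ∂P/∂y = 69x^2 + 23y^2.

D is the region 0 ≤ x ≤ 3, 0 ≤ y ≤ 2. Evaluating the double integral:

    ∬_D (69x^2 + 23y^2) dA = ∫_0^{3} ∫_0^{2} (69x^2 + 23y^2) dy dx.

Inner (y from 0 to 2): 138x^2 + 184/3.
Outer (x from 0 to 3): 1426.

Therefore ∮_C P dx + Q dy = 1426.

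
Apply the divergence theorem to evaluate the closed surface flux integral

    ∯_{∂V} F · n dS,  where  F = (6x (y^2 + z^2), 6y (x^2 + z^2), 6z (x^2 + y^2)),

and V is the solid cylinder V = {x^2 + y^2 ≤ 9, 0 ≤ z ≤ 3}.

By the divergence theorem,

    ∯_{∂V} F · n dS = ∭_V (∇ · F) dV.

Compute the divergence:
    ∇ · F = ∂F_x/∂x + ∂F_y/∂y + ∂F_z/∂z = 6y^2 + 6z^2 + 6x^2 + 6z^2 + 6x^2 + 6y^2 = 12x^2 + 12y^2 + 12z^2.

In cylindrical coordinates, x = r cos(θ), y = r sin(θ), z = z, dV = r dr dθ dz, with 0 ≤ r ≤ 3, 0 ≤ θ ≤ 2π, 0 ≤ z ≤ 3.

The integrand, after substitution and multiplying by the volume element, becomes (12r^2 + 12z^2) · r, so

    ∭_V (∇·F) dV = ∫_0^{2π} ∫_0^{3} ∫_0^{3} (12r^2 + 12z^2) · r dz dr dθ.

Inner (z from 0 to 3): 36r (r^2 + 3).
Middle (r from 0 to 3): 1215.
Outer (θ from 0 to 2π): 2430π.

Therefore ∯_{∂V} F · n dS = 2430π.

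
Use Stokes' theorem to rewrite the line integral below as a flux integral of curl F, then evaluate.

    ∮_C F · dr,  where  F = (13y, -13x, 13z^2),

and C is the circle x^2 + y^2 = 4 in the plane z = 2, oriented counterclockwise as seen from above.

Let S be the flat disk x^2 + y^2 ≤ 4 in the plane z = 2, with upward unit normal n̂ = ẑ. By Stokes' theorem,

    ∮_C F · dr = ∬_S (∇ × F) · n̂ dS = ∬_D (curl F)_z dA,

where D is the disk x^2 + y^2 ≤ 4.

Compute the curl of F = (13y, -13x, 13z^2):
    (∇ × F)_x = ∂F_z/∂y - ∂F_y/∂z = 0,
    (∇ × F)_y = ∂F_x/∂z - ∂F_z/∂x = 0,
    (∇ × F)_z = ∂F_y/∂x - ∂F_x/∂y = -26.

On z = 2, (curl F)_z = -26.

Convert to polar (x = r cos θ, y = r sin θ, dA = r dr dθ); the integrand becomes -26, so

    ∬_D (curl F)_z dA = ∫_0^{2π} ∫_0^{2} (-26) · r dr dθ.

Inner (r from 0 to 2): -52.
Outer (θ from 0 to 2π): -104π.

Therefore ∮_C F · dr = -104π.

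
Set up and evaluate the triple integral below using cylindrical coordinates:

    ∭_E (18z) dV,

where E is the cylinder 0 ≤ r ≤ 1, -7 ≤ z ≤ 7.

In cylindrical coordinates, x = r cos(θ), y = r sin(θ), z = z, and dV = r dr dθ dz.

The integrand becomes 18z, so

    ∭_E (18z) dV = ∫_{0}^{2π} ∫_{0}^{1} ∫_{-7}^{7} (18z) · r dz dr dθ.

Inner (z): 0.
Middle (r from 0 to 1): 0.
Outer (θ): 0.

Therefore the triple integral equals 0.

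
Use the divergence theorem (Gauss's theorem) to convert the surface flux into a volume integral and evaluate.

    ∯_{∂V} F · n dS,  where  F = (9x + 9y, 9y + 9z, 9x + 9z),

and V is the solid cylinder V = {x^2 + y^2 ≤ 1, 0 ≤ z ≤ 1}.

By the divergence theorem,

    ∯_{∂V} F · n dS = ∭_V (∇ · F) dV.

Compute the divergence:
    ∇ · F = ∂F_x/∂x + ∂F_y/∂y + ∂F_z/∂z = 9 + 9 + 9 = 27.

In cylindrical coordinates, x = r cos(θ), y = r sin(θ), z = z, dV = r dr dθ dz, with 0 ≤ r ≤ 1, 0 ≤ θ ≤ 2π, 0 ≤ z ≤ 1.

The integrand, after substitution and multiplying by the volume element, becomes (27) · r, so

    ∭_V (∇·F) dV = ∫_0^{2π} ∫_0^{1} ∫_0^{1} (27) · r dz dr dθ.

Inner (z from 0 to 1): 27r.
Middle (r from 0 to 1): 27/2.
Outer (θ from 0 to 2π): 27π.

Therefore ∯_{∂V} F · n dS = 27π.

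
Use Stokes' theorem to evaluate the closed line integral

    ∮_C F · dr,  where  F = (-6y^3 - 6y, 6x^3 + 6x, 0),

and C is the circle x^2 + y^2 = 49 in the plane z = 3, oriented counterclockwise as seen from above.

Let S be the flat disk x^2 + y^2 ≤ 49 in the plane z = 3, with upward unit normal n̂ = ẑ. By Stokes' theorem,

    ∮_C F · dr = ∬_S (∇ × F) · n̂ dS = ∬_D (curl F)_z dA,

where D is the disk x^2 + y^2 ≤ 49.

Compute the curl of F = (-6y^3 - 6y, 6x^3 + 6x, 0):
    (∇ × F)_x = ∂F_z/∂y - ∂F_y/∂z = 0,
    (∇ × F)_y = ∂F_x/∂z - ∂F_z/∂x = 0,
    (∇ × F)_z = ∂F_y/∂x - ∂F_x/∂y = 18x^2 + 18y^2 + 12.

On z = 3, (curl F)_z = 18x^2 + 18y^2 + 12.

Convert to polar (x = r cos θ, y = r sin θ, dA = r dr dθ); the integrand becomes 18r^2 + 12, so

    ∬_D (curl F)_z dA = ∫_0^{2π} ∫_0^{7} (18r^2 + 12) · r dr dθ.

Inner (r from 0 to 7): 22197/2.
Outer (θ from 0 to 2π): 22197π.

Therefore ∮_C F · dr = 22197π.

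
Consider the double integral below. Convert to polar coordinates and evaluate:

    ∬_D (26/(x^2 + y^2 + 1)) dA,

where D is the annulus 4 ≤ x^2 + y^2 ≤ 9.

The region D is 2 ≤ r ≤ 3, 0 ≤ θ ≤ 2π in polar coordinates, where x = r cos(θ), y = r sin(θ), and dA = r dr dθ.

Under the substitution, the integrand becomes 26/(r^2 + 1), so

    ∬_D (26/(x^2 + y^2 + 1)) dA = ∫_{0}^{2π} ∫_{2}^{3} (26/(r^2 + 1)) · r dr dθ.

Inner integral (in r): ∫_{2}^{3} (26/(r^2 + 1)) · r dr = log(8192).

Outer integral (in θ): ∫_{0}^{2π} (log(8192)) dθ = 26π log(2).

Therefore ∬_D (26/(x^2 + y^2 + 1)) dA = 26π log(2).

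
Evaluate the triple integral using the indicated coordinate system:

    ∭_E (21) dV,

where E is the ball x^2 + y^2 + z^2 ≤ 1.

In spherical coordinates, x = ρ sin(φ) cos(θ), y = ρ sin(φ) sin(θ), z = ρ cos(φ), and dV = ρ^2 sin(φ) dρ dφ dθ.

The integrand becomes 21, so

    ∭_E (21) dV = ∫_{0}^{2π} ∫_{0}^{π} ∫_{0}^{1} (21) · ρ^2 sin(φ) dρ dφ dθ.

Inner (ρ): 7sin(φ).
Middle (φ): 14.
Outer (θ): 28π.

Therefore the triple integral equals 28π.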